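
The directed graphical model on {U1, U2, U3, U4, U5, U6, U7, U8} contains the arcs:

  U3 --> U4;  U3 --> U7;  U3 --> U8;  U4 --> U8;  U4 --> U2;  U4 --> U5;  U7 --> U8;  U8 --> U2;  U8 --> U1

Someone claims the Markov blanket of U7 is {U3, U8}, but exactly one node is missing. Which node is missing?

U4

Recall MB(v) = parents ∪ children ∪ spouses, where spouses are the other parents of v's children.
U7 has child U8.
Parents of U7: U3.
Co-parents of U7 (other parents of its children):
  U8's other parents are U3, U4.
MB(U7) = {U3, U4, U8}.
Comparing with the claimed set, U4 is missing.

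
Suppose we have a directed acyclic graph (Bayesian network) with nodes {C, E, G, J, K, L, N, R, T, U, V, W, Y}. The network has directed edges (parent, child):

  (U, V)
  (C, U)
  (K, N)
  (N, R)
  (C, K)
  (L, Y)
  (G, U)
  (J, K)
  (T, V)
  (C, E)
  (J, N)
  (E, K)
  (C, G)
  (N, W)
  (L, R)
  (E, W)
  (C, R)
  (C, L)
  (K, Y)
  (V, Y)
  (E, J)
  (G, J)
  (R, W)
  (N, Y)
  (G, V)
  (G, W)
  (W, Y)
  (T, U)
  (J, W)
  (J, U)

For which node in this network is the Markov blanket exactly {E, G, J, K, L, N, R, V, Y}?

The target node must have every member of {E, G, J, K, L, N, R, V, Y} as a parent, child, or co-parent, and no others.
Parents of W: E, G, J, N, R; children: Y; co-parents: K, L, N, V.
These exactly cover the given set, so the node is W.

W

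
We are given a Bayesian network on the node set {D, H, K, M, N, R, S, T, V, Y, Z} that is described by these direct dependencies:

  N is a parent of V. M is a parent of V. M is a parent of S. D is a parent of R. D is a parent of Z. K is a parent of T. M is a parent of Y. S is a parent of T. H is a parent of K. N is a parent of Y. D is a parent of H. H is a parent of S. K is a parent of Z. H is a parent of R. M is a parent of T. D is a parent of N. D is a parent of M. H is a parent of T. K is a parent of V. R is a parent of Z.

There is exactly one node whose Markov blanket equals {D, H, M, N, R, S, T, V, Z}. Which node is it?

K

The target node must have every member of {D, H, M, N, R, S, T, V, Z} as a parent, child, or co-parent, and no others.
Parents of K: H; children: T, V, Z; co-parents: D, H, M, N, R, S.
These exactly cover the given set, so the node is K.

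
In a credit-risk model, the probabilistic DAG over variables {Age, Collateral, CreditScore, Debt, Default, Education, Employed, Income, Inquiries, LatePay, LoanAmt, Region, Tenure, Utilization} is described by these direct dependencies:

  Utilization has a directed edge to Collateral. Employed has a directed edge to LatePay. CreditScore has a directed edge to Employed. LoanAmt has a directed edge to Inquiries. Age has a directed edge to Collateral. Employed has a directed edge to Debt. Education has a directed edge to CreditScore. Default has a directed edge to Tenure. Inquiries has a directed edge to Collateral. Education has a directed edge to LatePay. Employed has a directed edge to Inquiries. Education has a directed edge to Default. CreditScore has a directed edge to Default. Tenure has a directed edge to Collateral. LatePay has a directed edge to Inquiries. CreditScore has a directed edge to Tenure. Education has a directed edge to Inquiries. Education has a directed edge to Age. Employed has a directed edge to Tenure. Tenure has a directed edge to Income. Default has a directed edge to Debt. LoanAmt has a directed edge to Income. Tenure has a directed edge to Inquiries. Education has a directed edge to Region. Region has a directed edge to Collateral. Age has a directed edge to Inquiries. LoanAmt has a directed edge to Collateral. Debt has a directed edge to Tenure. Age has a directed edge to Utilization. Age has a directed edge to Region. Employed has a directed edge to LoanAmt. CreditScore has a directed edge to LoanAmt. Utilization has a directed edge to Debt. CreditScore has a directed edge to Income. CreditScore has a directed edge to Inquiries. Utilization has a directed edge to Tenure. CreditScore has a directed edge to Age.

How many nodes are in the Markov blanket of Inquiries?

The Markov blanket of a node is its parents, its children, and the other parents of its children.
Inquiries's parents: Age, CreditScore, Education, Employed, LatePay, LoanAmt, Tenure.
Children of Inquiries: Collateral.
Other parents of Inquiries's children:
  Collateral: Age, LoanAmt, Region, Tenure, Utilization
MB(Inquiries) = {Age, Collateral, CreditScore, Education, Employed, LatePay, LoanAmt, Region, Tenure, Utilization}, which has 10 nodes.

10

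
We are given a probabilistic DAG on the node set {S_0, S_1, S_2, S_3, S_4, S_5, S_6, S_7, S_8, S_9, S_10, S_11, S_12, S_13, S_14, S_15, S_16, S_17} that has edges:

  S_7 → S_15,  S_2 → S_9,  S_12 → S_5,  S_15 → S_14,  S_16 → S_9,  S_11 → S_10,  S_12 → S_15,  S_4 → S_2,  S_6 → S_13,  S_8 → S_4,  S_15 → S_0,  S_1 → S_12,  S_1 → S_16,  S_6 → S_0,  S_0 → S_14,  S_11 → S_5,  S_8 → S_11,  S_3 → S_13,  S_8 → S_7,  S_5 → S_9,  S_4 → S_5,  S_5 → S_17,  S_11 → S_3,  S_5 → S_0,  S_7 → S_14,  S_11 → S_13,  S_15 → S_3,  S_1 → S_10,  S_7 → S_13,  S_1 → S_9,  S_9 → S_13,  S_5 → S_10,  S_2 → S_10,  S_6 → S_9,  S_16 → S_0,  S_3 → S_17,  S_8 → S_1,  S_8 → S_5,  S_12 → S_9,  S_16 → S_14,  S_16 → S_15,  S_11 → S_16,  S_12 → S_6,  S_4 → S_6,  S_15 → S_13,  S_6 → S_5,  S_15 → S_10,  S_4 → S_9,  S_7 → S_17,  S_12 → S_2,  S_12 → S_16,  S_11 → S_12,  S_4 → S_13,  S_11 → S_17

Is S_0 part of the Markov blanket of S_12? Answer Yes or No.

Parents of S_12: S_1, S_11.
S_12 has children S_2, S_5, S_6, S_9, S_15, S_16.
For each child, the remaining parents (spouses of S_12):
  S_2: S_4
  S_6: S_4
  S_16: S_1, S_11
  S_5: S_4, S_6, S_8, S_11
  S_15: S_7, S_16
  S_9: S_1, S_2, S_4, S_5, S_6, S_16
MB(S_12) = {S_1, S_2, S_4, S_5, S_6, S_7, S_8, S_9, S_11, S_15, S_16}; S_0 is not in this set.

No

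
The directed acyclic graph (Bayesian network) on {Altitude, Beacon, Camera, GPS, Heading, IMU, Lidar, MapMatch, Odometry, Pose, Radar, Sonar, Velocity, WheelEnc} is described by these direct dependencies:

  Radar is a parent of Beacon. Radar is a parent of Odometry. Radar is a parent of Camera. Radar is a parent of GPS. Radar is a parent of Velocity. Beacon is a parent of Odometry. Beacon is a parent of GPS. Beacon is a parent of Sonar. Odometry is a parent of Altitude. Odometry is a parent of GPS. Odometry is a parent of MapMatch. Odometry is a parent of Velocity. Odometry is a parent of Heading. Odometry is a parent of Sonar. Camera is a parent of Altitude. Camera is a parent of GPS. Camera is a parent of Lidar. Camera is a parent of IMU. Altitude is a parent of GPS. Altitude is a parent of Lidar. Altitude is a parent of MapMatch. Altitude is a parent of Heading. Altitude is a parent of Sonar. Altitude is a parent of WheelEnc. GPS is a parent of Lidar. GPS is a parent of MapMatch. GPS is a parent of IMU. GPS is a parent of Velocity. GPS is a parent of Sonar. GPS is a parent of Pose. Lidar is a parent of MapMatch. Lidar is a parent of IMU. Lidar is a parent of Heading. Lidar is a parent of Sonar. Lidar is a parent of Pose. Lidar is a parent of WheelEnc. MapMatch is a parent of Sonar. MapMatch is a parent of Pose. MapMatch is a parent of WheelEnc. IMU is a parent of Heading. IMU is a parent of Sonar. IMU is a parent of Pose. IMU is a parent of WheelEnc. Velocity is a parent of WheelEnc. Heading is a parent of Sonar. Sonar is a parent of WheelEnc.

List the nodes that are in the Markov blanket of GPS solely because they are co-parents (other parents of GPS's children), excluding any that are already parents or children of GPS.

{Heading}

Children of GPS: IMU, Lidar, MapMatch, Pose, Sonar, Velocity.
  Lidar also has parents Altitude, Camera.
  MapMatch's other parents are Altitude, Lidar, Odometry.
  IMU's other parents are Camera, Lidar.
  Velocity also has parents Odometry, Radar.
  Sonar also has parents Altitude, Beacon, Heading, IMU, Lidar, MapMatch, Odometry.
  Pose's other parents are IMU, Lidar, MapMatch.
Excluding nodes already adjacent to GPS (Altitude, Beacon, Camera, IMU, Lidar, MapMatch, Odometry, Pose, Radar, Sonar, Velocity), the co-parent-only contribution is {Heading}.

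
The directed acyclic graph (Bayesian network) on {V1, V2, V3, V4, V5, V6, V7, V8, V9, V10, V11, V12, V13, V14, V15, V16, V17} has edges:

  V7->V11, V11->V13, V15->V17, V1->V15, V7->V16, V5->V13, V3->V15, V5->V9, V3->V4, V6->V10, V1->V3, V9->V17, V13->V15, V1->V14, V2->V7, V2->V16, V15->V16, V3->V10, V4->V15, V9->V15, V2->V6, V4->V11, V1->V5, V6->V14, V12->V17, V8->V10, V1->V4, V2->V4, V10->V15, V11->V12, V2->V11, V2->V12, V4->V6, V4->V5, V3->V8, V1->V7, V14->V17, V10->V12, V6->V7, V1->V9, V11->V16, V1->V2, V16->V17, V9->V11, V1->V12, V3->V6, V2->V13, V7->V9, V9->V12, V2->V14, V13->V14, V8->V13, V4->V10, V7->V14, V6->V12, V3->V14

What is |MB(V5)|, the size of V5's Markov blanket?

8

A node's Markov blanket = Pa ∪ Ch ∪ (parents of Ch other than the node itself).
Pa(V5) = {V1, V4}.
Ch(V5) = {V9, V13}.
Parents of each child, excluding V5:
  V9: V1, V7
  V13: V2, V8, V11
MB(V5) = {V1, V2, V4, V7, V8, V9, V11, V13}, which has 8 nodes.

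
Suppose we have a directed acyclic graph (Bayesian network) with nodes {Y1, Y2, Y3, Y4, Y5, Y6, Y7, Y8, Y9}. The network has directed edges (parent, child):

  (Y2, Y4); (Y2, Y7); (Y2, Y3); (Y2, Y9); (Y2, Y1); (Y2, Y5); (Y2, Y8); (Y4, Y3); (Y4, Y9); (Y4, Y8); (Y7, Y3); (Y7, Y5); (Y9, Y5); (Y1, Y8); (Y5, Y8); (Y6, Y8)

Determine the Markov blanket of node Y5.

{Y1, Y2, Y4, Y6, Y7, Y8, Y9}

A node's Markov blanket = Pa ∪ Ch ∪ (parents of Ch other than the node itself).
Y5's parents: Y2, Y7, Y9.
Ch(Y5) = {Y8}.
Other parents of Y5's children:
  parents(Y8) \ {Y5} = {Y1, Y2, Y4, Y6}.
So the Markov blanket of Y5 is {Y1, Y2, Y4, Y6, Y7, Y8, Y9}.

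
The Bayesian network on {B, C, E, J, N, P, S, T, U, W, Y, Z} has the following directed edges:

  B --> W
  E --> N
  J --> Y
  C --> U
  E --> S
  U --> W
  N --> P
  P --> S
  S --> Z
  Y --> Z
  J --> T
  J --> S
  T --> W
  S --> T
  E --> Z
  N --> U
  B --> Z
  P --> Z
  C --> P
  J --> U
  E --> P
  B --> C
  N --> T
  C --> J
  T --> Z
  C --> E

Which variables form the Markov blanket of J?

{C, E, N, P, S, T, U, Y}

The Markov blanket of a node is its parents, its children, and the other parents of its children.
Pa(J) = {C}.
Ch(J) = {S, T, U, Y}.
Co-parents of J (other parents of its children):
  S: E, P
  T: N, S
  U: C, N
  Y: —
Taking the union gives {C, E, N, P, S, T, U, Y}.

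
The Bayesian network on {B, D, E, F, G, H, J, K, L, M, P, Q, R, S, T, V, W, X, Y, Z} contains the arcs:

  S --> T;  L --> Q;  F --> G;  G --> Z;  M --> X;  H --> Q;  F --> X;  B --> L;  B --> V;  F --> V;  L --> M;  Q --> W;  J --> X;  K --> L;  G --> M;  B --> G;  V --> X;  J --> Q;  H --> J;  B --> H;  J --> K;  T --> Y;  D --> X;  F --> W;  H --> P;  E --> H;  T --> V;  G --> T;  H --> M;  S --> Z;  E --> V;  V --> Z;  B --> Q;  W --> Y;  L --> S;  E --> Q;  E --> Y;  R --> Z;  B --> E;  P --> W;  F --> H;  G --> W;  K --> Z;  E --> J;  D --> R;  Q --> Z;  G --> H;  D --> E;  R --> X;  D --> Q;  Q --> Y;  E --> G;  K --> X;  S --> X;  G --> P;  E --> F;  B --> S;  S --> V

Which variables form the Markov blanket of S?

Recall MB(v) = parents ∪ children ∪ spouses, where spouses are the other parents of v's children.
Children of S: T, V, X, Z.
Pa(S) = {B, L}.
For each child, the remaining parents (spouses of S):
  T's other parent is G.
  V's other parents are B, E, F, T.
  parents(X) \ {S} = {D, F, J, K, M, R, V}.
  parents(Z) \ {S} = {G, K, Q, R, V}.
So the Markov blanket of S is {B, D, E, F, G, J, K, L, M, Q, R, T, V, X, Z}.

{B, D, E, F, G, J, K, L, M, Q, R, T, V, X, Z}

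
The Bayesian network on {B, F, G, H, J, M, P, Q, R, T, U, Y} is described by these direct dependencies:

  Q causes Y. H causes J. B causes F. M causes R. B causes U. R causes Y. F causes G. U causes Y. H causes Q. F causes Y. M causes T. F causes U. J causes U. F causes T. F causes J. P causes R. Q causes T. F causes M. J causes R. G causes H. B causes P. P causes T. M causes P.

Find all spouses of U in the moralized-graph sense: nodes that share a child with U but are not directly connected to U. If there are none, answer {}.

{Q, R}

Children of U: Y.
  Y's other parents are F, Q, R.
Excluding nodes already adjacent to U (B, F, J, Y), the co-parent-only contribution is {Q, R}.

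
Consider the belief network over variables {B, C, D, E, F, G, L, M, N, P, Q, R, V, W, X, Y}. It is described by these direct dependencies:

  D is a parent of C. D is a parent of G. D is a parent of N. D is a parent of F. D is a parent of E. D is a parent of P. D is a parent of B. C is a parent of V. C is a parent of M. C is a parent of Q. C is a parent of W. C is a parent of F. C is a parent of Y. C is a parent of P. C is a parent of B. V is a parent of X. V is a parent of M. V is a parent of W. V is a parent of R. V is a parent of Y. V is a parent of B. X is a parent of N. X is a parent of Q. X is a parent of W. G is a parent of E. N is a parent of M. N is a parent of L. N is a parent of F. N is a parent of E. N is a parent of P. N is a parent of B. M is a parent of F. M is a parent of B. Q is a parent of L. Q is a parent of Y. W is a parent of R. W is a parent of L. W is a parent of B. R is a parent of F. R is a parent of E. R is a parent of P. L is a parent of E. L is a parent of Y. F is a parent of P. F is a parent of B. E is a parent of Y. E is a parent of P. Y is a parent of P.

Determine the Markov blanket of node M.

{B, C, D, F, N, R, V, W}

M's parents: C, N, V.
Ch(M) = {B, F}.
Other parents of M's children:
  parents(F) \ {M} = {C, D, N, R}.
  B's other parents are C, D, F, N, V, W.
Union: {C, N, V} ∪ {B, F} ∪ {C, D, F, N, R, V, W} = {B, C, D, F, N, R, V, W}.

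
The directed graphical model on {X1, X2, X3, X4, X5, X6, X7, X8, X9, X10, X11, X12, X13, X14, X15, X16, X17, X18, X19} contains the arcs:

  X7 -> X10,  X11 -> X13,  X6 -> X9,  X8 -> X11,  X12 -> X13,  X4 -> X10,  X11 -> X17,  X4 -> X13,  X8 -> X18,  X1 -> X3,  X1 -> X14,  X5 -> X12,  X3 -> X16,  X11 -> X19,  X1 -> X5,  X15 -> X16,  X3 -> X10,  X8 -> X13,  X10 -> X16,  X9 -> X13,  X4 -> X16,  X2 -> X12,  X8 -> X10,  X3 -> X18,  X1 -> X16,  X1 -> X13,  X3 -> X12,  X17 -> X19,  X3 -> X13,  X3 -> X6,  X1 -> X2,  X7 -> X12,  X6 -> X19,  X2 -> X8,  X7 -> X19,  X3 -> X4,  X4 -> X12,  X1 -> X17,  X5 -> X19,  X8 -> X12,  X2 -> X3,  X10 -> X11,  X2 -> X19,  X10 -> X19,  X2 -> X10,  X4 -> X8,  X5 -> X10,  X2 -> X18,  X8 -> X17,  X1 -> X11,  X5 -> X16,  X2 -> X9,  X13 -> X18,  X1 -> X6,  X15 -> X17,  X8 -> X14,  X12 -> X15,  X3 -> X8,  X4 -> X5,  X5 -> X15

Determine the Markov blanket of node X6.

The Markov blanket of a node is its parents, its children, and the other parents of its children.
X6's children: X9, X19.
Parents of X6: X1, X3.
For each child, the remaining parents (spouses of X6):
  X9's other parent is X2.
  X19's other parents are X2, X5, X7, X10, X11, X17.
So the Markov blanket of X6 is {X1, X2, X3, X5, X7, X9, X10, X11, X17, X19}.

{X1, X2, X3, X5, X7, X9, X10, X11, X17, X19}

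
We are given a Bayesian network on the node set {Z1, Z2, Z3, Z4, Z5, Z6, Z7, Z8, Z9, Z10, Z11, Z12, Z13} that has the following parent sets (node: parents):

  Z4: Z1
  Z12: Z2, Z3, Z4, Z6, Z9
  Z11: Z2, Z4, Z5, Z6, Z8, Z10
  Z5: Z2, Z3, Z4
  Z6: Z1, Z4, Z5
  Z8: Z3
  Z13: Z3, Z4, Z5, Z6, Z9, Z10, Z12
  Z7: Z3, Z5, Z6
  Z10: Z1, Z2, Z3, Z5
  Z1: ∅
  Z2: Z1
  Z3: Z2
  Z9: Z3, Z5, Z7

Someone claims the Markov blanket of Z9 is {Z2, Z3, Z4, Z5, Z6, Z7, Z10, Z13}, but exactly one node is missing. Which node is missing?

Z12

Recall MB(v) = parents ∪ children ∪ spouses, where spouses are the other parents of v's children.
Pa(Z9) = {Z3, Z5, Z7}.
Z9 has children Z12, Z13.
For each child, the remaining parents (spouses of Z9):
  parents(Z12) \ {Z9} = {Z2, Z3, Z4, Z6}.
  parents(Z13) \ {Z9} = {Z3, Z4, Z5, Z6, Z10, Z12}.
MB(Z9) = {Z2, Z3, Z4, Z5, Z6, Z7, Z10, Z12, Z13}.
Comparing with the claimed set, Z12 is missing.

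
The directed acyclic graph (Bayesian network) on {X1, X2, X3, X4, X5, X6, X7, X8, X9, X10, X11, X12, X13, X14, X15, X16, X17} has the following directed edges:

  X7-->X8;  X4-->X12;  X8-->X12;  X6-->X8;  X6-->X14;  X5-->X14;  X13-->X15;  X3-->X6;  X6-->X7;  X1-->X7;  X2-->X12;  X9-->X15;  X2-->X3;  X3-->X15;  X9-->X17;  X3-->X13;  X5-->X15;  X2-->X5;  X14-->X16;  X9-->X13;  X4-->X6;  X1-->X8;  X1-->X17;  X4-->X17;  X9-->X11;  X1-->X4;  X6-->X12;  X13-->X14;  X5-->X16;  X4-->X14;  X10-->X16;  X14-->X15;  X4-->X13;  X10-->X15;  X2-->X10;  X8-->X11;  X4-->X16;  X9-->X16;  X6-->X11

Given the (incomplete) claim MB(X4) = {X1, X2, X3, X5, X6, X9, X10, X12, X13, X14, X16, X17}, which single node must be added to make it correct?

X8

The Markov blanket of a node is its parents, its children, and the other parents of its children.
X4 has parent X1.
Children of X4: X6, X12, X13, X14, X16, X17.
Parents of each child, excluding X4:
  parents(X6) \ {X4} = {X3}.
  X12's other parents are X2, X6, X8.
  X13's other parents are X3, X9.
  X14 also has parents X5, X6, X13.
  X16 also has parents X5, X9, X10, X14.
  X17's other parents are X1, X9.
MB(X4) = {X1, X2, X3, X5, X6, X8, X9, X10, X12, X13, X14, X16, X17}.
Comparing with the claimed set, X8 is missing.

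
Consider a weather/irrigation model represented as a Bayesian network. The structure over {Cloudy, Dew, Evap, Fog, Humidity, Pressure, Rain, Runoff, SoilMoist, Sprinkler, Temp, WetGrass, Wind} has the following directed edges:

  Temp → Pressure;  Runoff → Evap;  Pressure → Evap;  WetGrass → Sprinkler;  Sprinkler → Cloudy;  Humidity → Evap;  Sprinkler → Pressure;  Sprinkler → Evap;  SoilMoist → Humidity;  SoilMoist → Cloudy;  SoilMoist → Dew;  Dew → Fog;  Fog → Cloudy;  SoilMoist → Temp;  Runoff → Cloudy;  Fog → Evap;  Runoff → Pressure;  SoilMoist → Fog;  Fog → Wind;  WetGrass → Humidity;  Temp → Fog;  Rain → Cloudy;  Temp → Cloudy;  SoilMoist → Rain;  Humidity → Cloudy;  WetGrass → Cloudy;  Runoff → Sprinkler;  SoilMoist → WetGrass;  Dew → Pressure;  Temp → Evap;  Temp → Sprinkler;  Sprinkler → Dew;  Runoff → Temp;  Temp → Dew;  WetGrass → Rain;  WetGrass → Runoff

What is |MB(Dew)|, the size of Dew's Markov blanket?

6

The Markov blanket of a node is its parents, its children, and the other parents of its children.
Pa(Dew) = {SoilMoist, Sprinkler, Temp}.
Ch(Dew) = {Fog, Pressure}.
Other parents of Dew's children:
  Pressure: Runoff, Sprinkler, Temp
  Fog: SoilMoist, Temp
MB(Dew) = {Fog, Pressure, Runoff, SoilMoist, Sprinkler, Temp}, which has 6 nodes.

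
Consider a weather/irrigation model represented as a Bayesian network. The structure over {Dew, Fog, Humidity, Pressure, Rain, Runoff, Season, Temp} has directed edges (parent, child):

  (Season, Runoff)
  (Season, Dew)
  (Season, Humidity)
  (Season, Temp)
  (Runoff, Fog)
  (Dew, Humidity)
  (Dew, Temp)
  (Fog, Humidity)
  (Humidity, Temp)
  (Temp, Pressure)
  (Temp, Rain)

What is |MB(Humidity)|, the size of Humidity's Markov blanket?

4

A node's Markov blanket = Pa ∪ Ch ∪ (parents of Ch other than the node itself).
Humidity has parents Dew, Fog, Season.
Humidity's children: Temp.
For each child, the remaining parents (spouses of Humidity):
  Temp also has parents Dew, Season.
MB(Humidity) = {Dew, Fog, Season, Temp}, which has 4 nodes.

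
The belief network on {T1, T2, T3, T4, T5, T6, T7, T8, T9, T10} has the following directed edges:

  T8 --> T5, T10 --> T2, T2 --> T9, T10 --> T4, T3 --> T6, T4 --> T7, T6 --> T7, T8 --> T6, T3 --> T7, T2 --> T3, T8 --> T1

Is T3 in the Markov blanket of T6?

Yes

T3 is a parent of T6.
So T3 ∈ MB(T6).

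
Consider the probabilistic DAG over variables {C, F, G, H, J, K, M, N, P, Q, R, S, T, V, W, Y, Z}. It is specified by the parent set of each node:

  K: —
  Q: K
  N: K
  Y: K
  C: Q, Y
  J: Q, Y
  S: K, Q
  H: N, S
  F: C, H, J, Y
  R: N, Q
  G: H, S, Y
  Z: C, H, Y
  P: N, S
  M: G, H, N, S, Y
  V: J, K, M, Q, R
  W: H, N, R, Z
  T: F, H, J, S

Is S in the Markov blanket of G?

Yes

S is a parent of G.
So S ∈ MB(G).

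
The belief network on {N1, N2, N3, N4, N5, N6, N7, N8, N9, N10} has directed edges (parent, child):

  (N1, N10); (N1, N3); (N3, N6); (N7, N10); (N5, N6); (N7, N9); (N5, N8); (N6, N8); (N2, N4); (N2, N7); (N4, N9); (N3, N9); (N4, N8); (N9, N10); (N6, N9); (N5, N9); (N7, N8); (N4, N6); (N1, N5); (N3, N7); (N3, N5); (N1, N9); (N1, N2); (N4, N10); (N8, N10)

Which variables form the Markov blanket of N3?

N3 has parent N1.
Ch(N3) = {N5, N6, N7, N9}.
Other parents of N3's children:
  parents(N5) \ {N3} = {N1}.
  N6's other parents are N4, N5.
  parents(N7) \ {N3} = {N2}.
  N9 also has parents N1, N4, N5, N6, N7.
MB(N3) = {N1, N2, N4, N5, N6, N7, N9}.

{N1, N2, N4, N5, N6, N7, N9}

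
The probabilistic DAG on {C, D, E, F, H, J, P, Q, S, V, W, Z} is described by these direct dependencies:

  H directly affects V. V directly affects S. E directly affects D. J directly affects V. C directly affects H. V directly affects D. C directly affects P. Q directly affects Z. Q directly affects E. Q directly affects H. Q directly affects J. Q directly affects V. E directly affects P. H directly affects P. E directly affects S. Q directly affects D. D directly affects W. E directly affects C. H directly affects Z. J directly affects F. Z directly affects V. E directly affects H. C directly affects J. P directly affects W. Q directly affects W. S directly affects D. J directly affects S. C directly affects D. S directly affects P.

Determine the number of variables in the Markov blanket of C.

Children of C: D, H, J, P.
C has parent E.
Other parents of C's children:
  H also has parents E, Q.
  parents(J) \ {C} = {Q}.
  parents(P) \ {C} = {E, H, S}.
  parents(D) \ {C} = {E, Q, S, V}.
MB(C) = {D, E, H, J, P, Q, S, V}, which has 8 nodes.

8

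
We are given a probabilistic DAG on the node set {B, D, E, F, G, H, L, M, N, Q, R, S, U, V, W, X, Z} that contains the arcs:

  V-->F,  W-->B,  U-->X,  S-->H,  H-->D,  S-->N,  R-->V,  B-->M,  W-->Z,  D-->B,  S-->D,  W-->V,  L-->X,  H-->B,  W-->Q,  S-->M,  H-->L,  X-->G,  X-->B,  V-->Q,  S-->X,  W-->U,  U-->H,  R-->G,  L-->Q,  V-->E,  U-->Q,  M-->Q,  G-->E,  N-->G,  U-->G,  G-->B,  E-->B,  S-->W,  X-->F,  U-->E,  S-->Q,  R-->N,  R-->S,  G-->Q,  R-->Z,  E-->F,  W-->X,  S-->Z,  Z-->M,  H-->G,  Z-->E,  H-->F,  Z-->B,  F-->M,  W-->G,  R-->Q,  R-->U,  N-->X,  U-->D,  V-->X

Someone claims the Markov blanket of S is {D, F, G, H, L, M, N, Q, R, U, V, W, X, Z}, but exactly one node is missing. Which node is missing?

B

S has parent R.
Ch(S) = {D, H, M, N, Q, W, X, Z}.
Other parents of S's children:
  W: —
  H: U
  N: R
  X: L, N, U, V, W
  Z: R, W
  D: H, U
  M: B, F, Z
  Q: G, L, M, R, U, V, W
MB(S) = {B, D, F, G, H, L, M, N, Q, R, U, V, W, X, Z}.
Comparing with the claimed set, B is missing.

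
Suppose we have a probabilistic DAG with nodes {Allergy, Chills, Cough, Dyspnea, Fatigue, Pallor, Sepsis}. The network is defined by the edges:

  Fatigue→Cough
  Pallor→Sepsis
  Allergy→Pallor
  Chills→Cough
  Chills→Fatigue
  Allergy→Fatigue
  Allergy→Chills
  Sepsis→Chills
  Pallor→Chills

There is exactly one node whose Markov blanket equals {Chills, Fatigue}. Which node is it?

Cough

The target node must have every member of {Chills, Fatigue} as a parent, child, or co-parent, and no others.
Parents of Cough: Chills, Fatigue; children: none; co-parents: none.
These exactly cover the given set, so the node is Cough.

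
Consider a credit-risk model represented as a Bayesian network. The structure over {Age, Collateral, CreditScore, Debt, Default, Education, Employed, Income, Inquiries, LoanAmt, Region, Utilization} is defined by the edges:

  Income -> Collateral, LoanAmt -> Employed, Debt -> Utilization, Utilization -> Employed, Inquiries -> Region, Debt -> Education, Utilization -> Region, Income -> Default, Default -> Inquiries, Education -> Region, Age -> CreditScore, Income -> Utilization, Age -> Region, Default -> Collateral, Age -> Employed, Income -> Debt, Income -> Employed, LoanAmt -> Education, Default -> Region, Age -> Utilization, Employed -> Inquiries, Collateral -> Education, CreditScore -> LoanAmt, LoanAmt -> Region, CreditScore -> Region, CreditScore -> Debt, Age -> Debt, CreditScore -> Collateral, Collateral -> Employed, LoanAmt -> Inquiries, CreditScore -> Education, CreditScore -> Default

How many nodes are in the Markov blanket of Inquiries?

A node's Markov blanket = Pa ∪ Ch ∪ (parents of Ch other than the node itself).
Parents of Inquiries: Default, Employed, LoanAmt.
Ch(Inquiries) = {Region}.
Parents of each child, excluding Inquiries:
  parents(Region) \ {Inquiries} = {Age, CreditScore, Default, Education, LoanAmt, Utilization}.
MB(Inquiries) = {Age, CreditScore, Default, Education, Employed, LoanAmt, Region, Utilization}, which has 8 nodes.

8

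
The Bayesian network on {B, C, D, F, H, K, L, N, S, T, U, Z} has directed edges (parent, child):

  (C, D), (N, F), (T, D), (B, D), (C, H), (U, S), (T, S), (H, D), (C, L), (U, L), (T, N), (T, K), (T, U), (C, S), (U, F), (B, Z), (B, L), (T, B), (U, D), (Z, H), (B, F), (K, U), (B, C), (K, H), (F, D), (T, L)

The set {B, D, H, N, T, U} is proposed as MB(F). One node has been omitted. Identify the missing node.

C

The Markov blanket of a node is its parents, its children, and the other parents of its children.
Parents of F: B, N, U.
Children of F: D.
Parents of each child, excluding F:
  D's other parents are B, C, H, T, U.
MB(F) = {B, C, D, H, N, T, U}.
Comparing with the claimed set, C is missing.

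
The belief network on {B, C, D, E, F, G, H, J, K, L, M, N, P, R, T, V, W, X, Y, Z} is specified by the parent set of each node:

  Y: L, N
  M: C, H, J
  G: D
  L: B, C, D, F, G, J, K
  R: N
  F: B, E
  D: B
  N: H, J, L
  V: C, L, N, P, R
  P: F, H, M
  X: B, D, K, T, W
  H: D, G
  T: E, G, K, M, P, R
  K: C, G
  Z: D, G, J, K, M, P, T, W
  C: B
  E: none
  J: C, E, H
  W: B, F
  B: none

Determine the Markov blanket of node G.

{B, C, D, E, F, H, J, K, L, M, P, R, T, W, Z}

Parents of G: D.
Ch(G) = {H, K, L, T, Z}.
For each child, the remaining parents (spouses of G):
  parents(H) \ {G} = {D}.
  K's other parent is C.
  parents(L) \ {G} = {B, C, D, F, J, K}.
  parents(T) \ {G} = {E, K, M, P, R}.
  Z also has parents D, J, K, M, P, T, W.
So the Markov blanket of G is {B, C, D, E, F, H, J, K, L, M, P, R, T, W, Z}.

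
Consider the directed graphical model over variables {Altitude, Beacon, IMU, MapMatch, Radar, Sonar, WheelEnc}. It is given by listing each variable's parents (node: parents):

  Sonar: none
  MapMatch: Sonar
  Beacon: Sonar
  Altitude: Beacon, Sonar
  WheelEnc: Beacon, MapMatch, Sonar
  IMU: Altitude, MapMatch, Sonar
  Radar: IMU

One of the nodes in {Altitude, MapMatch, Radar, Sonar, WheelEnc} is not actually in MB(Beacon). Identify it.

Beacon has parent Sonar.
Ch(Beacon) = {Altitude, WheelEnc}.
Co-parents of Beacon (other parents of its children):
  Altitude: Sonar
  WheelEnc: MapMatch, Sonar
MB(Beacon) = {Altitude, MapMatch, Sonar, WheelEnc}.
Radar is neither a parent, child, nor co-parent of Beacon, so it does not belong.

Radar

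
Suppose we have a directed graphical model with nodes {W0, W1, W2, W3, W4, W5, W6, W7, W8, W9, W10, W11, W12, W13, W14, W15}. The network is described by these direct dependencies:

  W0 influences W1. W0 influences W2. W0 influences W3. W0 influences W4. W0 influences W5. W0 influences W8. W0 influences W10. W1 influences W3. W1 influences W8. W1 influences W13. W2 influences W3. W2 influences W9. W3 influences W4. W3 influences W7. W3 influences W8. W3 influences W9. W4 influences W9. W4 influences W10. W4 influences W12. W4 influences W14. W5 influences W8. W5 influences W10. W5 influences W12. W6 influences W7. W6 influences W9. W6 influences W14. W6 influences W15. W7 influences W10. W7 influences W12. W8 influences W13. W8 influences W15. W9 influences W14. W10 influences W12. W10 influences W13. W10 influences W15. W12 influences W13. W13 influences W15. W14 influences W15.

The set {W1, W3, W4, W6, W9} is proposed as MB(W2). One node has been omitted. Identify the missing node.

W0

By definition, MB(W2) is built from W2's parents, W2's children, and the co-parents of W2.
Ch(W2) = {W3, W9}.
W2's parents: W0.
Parents of each child, excluding W2:
  W3: W0, W1
  W9: W3, W4, W6
MB(W2) = {W0, W1, W3, W4, W6, W9}.
Comparing with the claimed set, W0 is missing.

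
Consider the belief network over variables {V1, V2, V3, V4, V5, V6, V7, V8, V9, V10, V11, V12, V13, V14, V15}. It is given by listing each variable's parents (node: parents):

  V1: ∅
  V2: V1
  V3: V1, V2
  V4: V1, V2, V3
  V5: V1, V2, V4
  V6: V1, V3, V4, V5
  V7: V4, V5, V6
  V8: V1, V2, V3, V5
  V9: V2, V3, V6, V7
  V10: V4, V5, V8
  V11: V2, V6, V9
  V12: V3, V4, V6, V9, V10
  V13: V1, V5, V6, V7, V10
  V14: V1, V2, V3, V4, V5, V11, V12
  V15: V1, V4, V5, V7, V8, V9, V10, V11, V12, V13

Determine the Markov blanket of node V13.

Pa(V13) = {V1, V5, V6, V7, V10}.
V13's children: V15.
For each child, the remaining parents (spouses of V13):
  V15's other parents are V1, V4, V5, V7, V8, V9, V10, V11, V12.
MB(V13) = {V1, V4, V5, V6, V7, V8, V9, V10, V11, V12, V15}.

{V1, V4, V5, V6, V7, V8, V9, V10, V11, V12, V15}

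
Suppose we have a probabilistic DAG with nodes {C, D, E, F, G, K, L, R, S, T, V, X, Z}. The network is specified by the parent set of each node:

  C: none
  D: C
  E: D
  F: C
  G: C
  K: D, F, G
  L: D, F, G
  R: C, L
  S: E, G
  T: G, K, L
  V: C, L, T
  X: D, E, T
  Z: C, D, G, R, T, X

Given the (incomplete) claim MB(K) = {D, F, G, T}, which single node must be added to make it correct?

By definition, MB(K) is built from K's parents, K's children, and the co-parents of K.
Parents of K: D, F, G.
K's children: T.
Parents of each child, excluding K:
  T also has parents G, L.
MB(K) = {D, F, G, L, T}.
Comparing with the claimed set, L is missing.

L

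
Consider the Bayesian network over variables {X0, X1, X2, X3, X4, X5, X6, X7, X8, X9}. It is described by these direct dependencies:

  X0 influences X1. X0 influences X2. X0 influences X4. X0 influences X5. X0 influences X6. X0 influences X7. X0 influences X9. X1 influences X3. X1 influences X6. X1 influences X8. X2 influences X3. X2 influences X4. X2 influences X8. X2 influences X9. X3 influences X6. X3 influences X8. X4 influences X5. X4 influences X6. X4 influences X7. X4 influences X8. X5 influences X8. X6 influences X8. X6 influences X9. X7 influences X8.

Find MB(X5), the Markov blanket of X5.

X5's parents: X0, X4.
Ch(X5) = {X8}.
Parents of each child, excluding X5:
  X8: X1, X2, X3, X4, X6, X7
Union: {X0, X4} ∪ {X8} ∪ {X1, X2, X3, X4, X6, X7} = {X0, X1, X2, X3, X4, X6, X7, X8}.

{X0, X1, X2, X3, X4, X6, X7, X8}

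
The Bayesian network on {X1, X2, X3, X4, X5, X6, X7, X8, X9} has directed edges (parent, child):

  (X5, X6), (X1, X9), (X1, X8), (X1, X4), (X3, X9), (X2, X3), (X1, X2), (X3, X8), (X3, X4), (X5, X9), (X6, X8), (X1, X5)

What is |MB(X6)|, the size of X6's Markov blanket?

4

By definition, MB(X6) is built from X6's parents, X6's children, and the co-parents of X6.
Parents of X6: X5.
Ch(X6) = {X8}.
Parents of each child, excluding X6:
  X8 also has parents X1, X3.
MB(X6) = {X1, X3, X5, X8}, which has 4 nodes.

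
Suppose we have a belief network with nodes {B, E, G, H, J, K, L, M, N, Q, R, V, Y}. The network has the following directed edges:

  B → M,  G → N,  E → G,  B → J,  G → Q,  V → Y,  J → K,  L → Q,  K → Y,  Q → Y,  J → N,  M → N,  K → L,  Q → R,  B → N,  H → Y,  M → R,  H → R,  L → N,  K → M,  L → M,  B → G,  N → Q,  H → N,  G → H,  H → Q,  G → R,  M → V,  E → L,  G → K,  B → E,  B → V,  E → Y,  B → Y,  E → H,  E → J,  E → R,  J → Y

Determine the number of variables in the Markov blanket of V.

By definition, MB(V) is built from V's parents, V's children, and the co-parents of V.
V's parents: B, M.
V has child Y.
For each child, the remaining parents (spouses of V):
  Y: B, E, H, J, K, Q
MB(V) = {B, E, H, J, K, M, Q, Y}, which has 8 nodes.

8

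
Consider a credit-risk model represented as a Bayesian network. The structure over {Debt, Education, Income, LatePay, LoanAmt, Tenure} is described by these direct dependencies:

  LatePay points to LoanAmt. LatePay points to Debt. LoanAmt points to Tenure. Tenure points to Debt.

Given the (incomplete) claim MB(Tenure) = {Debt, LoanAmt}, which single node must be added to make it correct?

By definition, MB(Tenure) is built from Tenure's parents, Tenure's children, and the co-parents of Tenure.
Tenure's parents: LoanAmt.
Ch(Tenure) = {Debt}.
Co-parents of Tenure (other parents of its children):
  Debt: LatePay
MB(Tenure) = {Debt, LatePay, LoanAmt}.
Comparing with the claimed set, LatePay is missing.

LatePay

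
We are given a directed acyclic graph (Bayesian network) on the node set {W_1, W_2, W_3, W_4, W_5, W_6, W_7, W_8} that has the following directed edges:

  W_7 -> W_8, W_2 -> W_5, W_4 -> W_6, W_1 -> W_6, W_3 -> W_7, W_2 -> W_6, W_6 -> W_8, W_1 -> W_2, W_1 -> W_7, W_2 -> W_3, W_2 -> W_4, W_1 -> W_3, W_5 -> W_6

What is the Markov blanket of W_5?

W_5's parents: W_2.
W_5's children: W_6.
Co-parents of W_5 (other parents of its children):
  W_6's other parents are W_1, W_2, W_4.
Union: {W_2} ∪ {W_6} ∪ {W_1, W_2, W_4} = {W_1, W_2, W_4, W_6}.

{W_1, W_2, W_4, W_6}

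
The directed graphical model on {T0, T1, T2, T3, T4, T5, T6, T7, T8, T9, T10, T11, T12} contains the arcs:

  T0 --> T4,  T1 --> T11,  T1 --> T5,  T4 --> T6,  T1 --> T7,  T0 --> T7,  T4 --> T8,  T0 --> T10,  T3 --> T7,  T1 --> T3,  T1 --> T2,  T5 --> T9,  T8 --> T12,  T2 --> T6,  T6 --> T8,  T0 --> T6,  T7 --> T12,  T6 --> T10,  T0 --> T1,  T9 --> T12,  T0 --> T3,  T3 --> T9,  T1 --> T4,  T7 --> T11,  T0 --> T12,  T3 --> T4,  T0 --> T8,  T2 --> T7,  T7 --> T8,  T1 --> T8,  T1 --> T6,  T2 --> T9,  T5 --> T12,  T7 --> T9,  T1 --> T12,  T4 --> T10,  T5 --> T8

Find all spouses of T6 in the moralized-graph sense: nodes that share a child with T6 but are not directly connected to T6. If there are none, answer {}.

Children of T6: T8, T10.
  parents(T8) \ {T6} = {T0, T1, T4, T5, T7}.
  T10 also has parents T0, T4.
Excluding nodes already adjacent to T6 (T0, T1, T2, T4, T8, T10), the co-parent-only contribution is {T5, T7}.

{T5, T7}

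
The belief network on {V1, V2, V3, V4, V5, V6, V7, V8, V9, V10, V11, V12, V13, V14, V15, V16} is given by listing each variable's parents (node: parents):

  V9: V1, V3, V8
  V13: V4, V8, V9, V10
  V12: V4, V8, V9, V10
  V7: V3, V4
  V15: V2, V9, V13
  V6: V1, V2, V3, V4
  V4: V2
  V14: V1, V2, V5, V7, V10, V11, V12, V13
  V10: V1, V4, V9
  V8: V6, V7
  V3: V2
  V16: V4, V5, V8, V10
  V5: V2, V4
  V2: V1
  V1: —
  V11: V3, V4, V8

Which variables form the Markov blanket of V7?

{V1, V2, V3, V4, V5, V6, V8, V10, V11, V12, V13, V14}

Pa(V7) = {V3, V4}.
V7 has children V8, V14.
For each child, the remaining parents (spouses of V7):
  V8 also has parent V6.
  parents(V14) \ {V7} = {V1, V2, V5, V10, V11, V12, V13}.
MB(V7) = {V1, V2, V3, V4, V5, V6, V8, V10, V11, V12, V13, V14}.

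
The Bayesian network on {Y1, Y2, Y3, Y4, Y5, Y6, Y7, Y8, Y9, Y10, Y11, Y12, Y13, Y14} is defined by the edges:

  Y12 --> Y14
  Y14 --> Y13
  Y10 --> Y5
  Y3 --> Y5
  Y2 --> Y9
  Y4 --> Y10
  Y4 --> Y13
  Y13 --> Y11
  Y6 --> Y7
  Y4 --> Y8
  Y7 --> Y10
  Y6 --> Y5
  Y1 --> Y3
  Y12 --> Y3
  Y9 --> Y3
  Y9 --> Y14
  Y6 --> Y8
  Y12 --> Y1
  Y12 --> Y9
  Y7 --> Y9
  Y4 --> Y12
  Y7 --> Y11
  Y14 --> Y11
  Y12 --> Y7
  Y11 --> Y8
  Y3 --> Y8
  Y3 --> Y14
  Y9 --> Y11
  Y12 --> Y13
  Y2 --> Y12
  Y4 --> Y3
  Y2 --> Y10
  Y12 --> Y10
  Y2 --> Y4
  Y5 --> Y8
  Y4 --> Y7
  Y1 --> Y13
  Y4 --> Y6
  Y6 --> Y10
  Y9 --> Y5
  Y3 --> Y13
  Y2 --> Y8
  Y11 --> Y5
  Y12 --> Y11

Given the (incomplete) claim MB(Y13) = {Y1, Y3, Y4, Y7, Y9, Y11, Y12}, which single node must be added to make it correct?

A node's Markov blanket = Pa ∪ Ch ∪ (parents of Ch other than the node itself).
Ch(Y13) = {Y11}.
Pa(Y13) = {Y1, Y3, Y4, Y12, Y14}.
Other parents of Y13's children:
  parents(Y11) \ {Y13} = {Y7, Y9, Y12, Y14}.
MB(Y13) = {Y1, Y3, Y4, Y7, Y9, Y11, Y12, Y14}.
Comparing with the claimed set, Y14 is missing.

Y14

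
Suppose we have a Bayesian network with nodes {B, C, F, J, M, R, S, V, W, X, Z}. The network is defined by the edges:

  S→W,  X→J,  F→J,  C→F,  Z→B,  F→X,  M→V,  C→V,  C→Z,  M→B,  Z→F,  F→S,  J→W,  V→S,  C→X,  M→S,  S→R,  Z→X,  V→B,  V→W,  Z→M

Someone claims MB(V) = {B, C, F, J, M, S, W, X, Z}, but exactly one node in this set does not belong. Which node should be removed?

By definition, MB(V) is built from V's parents, V's children, and the co-parents of V.
V has parents C, M.
Ch(V) = {B, S, W}.
For each child, the remaining parents (spouses of V):
  B's other parents are M, Z.
  S's other parents are F, M.
  W also has parents J, S.
MB(V) = {B, C, F, J, M, S, W, Z}.
X is neither a parent, child, nor co-parent of V, so it does not belong.

X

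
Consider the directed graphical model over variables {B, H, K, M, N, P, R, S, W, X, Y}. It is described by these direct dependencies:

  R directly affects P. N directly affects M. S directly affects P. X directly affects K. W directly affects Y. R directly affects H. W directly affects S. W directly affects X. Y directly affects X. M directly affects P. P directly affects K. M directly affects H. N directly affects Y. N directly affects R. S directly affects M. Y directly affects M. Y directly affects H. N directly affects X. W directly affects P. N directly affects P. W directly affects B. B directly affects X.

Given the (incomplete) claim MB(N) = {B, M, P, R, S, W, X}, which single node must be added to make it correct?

Y

By definition, MB(N) is built from N's parents, N's children, and the co-parents of N.
N has no parents.
N's children: M, P, R, X, Y.
Parents of each child, excluding N:
  Y: W
  R: —
  M: S, Y
  X: B, W, Y
  P: M, R, S, W
MB(N) = {B, M, P, R, S, W, X, Y}.
Comparing with the claimed set, Y is missing.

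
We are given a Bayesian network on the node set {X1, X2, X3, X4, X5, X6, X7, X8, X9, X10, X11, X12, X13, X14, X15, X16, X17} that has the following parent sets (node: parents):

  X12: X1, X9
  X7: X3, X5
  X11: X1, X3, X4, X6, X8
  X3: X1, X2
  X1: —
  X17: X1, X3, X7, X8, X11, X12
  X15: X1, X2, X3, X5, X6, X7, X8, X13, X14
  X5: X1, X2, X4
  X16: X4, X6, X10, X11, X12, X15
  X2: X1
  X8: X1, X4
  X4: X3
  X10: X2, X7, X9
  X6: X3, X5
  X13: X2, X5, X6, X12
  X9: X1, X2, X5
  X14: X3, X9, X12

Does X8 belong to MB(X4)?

X8 is a child of X4.
So X8 ∈ MB(X4).

Yes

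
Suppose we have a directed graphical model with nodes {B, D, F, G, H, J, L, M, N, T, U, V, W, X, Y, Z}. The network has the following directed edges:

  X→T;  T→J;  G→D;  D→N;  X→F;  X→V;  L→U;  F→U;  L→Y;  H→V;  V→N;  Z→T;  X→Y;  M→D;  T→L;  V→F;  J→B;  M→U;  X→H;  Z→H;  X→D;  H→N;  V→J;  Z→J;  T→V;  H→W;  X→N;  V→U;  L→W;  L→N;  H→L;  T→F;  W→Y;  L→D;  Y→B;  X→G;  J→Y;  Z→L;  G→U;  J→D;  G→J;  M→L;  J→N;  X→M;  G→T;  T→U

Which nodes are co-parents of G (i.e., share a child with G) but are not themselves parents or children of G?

{F, L, M, V, Z}

Children of G: D, J, T, U.
  T's other parents are X, Z.
  U's other parents are F, L, M, T, V.
  J also has parents T, V, Z.
  parents(D) \ {G} = {J, L, M, X}.
Excluding nodes already adjacent to G (D, J, T, U, X), the co-parent-only contribution is {F, L, M, V, Z}.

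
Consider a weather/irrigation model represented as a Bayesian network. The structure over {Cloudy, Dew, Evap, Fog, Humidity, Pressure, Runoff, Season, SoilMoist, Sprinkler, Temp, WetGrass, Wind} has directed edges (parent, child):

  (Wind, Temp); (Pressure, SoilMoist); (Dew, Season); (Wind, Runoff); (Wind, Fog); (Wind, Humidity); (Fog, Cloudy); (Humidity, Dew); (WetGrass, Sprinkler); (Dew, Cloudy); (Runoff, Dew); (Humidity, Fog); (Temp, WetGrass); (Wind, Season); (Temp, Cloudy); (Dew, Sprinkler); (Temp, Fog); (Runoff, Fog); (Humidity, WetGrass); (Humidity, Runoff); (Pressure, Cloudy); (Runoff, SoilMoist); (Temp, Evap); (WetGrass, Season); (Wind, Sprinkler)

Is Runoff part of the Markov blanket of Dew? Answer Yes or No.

Runoff is a parent of Dew.
So Runoff ∈ MB(Dew).

Yes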